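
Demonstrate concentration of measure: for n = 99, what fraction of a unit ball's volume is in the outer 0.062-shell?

1 - (1-0.062)^99 ≈ 0.99823 ≈ 99.82%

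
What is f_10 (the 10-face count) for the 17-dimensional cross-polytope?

Number of 10-faces = 2^(10+1) · C(17,10+1) = 2048 · 12376 = 25346048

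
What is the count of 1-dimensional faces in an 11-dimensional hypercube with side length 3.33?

Number of 1-faces = C(11,1) · 2^(11-1) = 11 · 1024 = 11264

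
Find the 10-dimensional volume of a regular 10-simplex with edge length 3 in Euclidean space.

Volume = 3^10 · √(11/2^10) / 10! ≈ 0.00168654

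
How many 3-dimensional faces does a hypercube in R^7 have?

An n-cube has C(n,k)·2^(n-k) k-faces. Here C(7,3)·2^4 = 35·16 = 560.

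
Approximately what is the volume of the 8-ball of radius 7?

Volume = π^{8/2}·(7)^8/Γ(5) = 5764801·π^4/24 ≈ 2.33977e+07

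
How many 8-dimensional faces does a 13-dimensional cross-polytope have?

Number of 8-faces = 2^(8+1) · C(13,8+1) = 512 · 715 = 366080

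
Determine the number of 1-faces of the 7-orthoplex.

Number of 1-faces = 2^(1+1) · C(7,1+1) = 4 · 21 = 84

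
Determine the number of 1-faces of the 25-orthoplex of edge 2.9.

Number of 1-faces = 2^(1+1) · C(25,1+1) = 4 · 300 = 1200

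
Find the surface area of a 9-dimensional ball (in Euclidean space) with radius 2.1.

The surface area of an n-ball is 2π^(n/2) r^(n-1) / Γ(n/2). For n=9, r=2.1: 11228.3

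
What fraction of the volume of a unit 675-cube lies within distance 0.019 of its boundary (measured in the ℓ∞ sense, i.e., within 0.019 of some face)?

The inner cube has side 1-2·0.019 = 0.962 and volume (0.962)^675 ≈ 4.397e-12, so the shell holds 1 - 4.397e-12 of the volume.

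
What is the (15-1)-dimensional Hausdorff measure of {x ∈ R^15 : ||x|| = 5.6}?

S_15(5.6) = 2·π^(15/2)·(5.6)^14 / Γ(15/2) ≈ 1.70669e+11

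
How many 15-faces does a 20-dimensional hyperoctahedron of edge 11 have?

f_15(20-orthoplex) = 2^16 · (20 choose 16) = 317521920.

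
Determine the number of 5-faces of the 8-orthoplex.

f_5(8-orthoplex) = 2^6 · (8 choose 6) = 1792.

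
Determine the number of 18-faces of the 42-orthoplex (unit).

f_18(42-orthoplex) = 2^19 · (42 choose 19) = 234238934148710400.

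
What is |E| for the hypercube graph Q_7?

An n-cube has n·2^(n-1) edges. With n = 7: 7·64 = 448.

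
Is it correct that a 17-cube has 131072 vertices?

True. The 17-cube has 2^17 = 131072 vertices.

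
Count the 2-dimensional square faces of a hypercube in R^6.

f_2(6-cube) = (6 choose 2) · 2^4 = 240.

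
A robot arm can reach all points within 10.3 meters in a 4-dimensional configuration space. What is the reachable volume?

Volume = π^{4/2}·(10.3)^4/Γ(3) ≈ 55541.6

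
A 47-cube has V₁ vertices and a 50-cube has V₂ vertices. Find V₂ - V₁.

V₁ = 2^47 = 140737488355328. V₂ = 2^50 = 1125899906842624. V₂ - V₁ = 985162418487296.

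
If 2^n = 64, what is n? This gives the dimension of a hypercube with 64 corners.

n = log_2(64) = 6.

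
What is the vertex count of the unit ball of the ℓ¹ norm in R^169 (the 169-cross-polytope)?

The vertices are ±e_1, ..., ±e_169, so there are 2·169 = 338.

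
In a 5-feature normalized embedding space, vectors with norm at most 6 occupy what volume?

V = 20736·π^2/5 ≈ 40931.2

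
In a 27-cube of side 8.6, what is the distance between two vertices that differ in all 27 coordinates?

Diagonal = √27 · 8.6 ≈ 44.6869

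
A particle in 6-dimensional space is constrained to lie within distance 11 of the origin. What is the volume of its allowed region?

Volume = π^{6/2}·(11)^6/Γ(4) = 1771561·π^3/6 ≈ 9.15492e+06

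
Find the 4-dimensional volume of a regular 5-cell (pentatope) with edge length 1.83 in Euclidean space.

For a regular n-simplex with edge a, V = (a^n / n!)·√((n+1)/2^n). With a=1.83, n=4: V ≈ 0.261227.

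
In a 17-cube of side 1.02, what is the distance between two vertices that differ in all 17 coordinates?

The space diagonal of an n-cube of side s is s√n. Here 1.02·√17 ≈ 4.20557.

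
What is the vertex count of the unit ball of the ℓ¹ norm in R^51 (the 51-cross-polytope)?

Number of vertices = 2n = 102.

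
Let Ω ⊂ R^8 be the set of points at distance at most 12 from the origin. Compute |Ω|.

V = 17915904·π^4 ≈ 1.74517e+09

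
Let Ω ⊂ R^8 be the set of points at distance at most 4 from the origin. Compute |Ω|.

Volume = π^{8/2}·(4)^8/Γ(5) = 8192·π^4/3 ≈ 265992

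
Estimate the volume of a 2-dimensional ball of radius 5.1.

V_2(5.1) = π^(2/2) · (5.1)^2 / Γ(2/2 + 1) ≈ 81.7128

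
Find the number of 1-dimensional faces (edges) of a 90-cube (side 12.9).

The 90-cube has n·2^(n-1) = 90·2^89 = 90·618970019642690137449562112 = 55707301767842112370460590080 edges.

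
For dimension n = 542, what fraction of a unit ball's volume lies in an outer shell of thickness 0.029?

1 - (1-0.029)^542 ≈ 0.9999998817 ≈ 99.999988%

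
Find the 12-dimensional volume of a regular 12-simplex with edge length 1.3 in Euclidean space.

Volume = 1.3^12 · √(13/2^12) / 12! ≈ 2.74015e-09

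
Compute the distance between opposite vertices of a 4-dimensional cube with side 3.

||(3,3,...,3)|| = √(4)·3 = 6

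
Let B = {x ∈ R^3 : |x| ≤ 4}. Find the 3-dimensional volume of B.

Volume = π^{3/2}·(4)^3/Γ(5/2) = 256·π/3 ≈ 268.083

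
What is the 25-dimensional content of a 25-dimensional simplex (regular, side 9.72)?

V = (9.72^25 / 25!) · √((25+1) / 2^25) ≈ 0.000279012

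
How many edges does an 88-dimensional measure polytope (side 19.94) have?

The 88-cube has n·2^(n-1) = 88·2^87 = 88·154742504910672534362390528 = 13617340432139183023890366464 edges.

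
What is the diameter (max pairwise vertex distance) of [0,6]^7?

The space diagonal of an n-cube of side s is s√n. Here 6·√7 ≈ 15.8745.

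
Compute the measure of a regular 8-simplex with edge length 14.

Volume = 14^8 · √(9/2^8) / 8! ≈ 6862.86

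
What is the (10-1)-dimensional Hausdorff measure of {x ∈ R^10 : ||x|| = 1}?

S = n·V_n(r)/r = 10·V_10(1)/1 (volume-to-surface relation), giving π^5/12 ≈ 25.5016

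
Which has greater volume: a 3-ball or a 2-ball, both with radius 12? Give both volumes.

V_3(12) ≈ 7238.23. V_2(12) ≈ 452.389. The 3-ball is larger.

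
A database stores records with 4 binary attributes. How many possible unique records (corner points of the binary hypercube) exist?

Number of vertices = 2^4 = 16.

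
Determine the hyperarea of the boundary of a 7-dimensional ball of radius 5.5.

S_7(5.5) = 2·π^(7/2)·(5.5)^6 / Γ(7/2) = 1771561·π^3/60 ≈ 915492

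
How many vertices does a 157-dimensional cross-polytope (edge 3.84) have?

An n-cross-polytope has 2n vertices; here n = 157, giving 314.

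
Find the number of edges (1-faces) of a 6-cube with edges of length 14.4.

An n-cube has C(n,k)·2^(n-k) k-faces. Here C(6,1)·2^5 = 6·32 = 192.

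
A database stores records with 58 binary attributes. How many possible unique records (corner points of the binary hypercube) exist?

The 58-cube has 2^58 = 288230376151711744 vertices.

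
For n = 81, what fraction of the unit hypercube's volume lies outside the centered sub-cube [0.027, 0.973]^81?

1 - (1 - 2·0.027)^81 = 1 - 0.946^81 ≈ 0.988852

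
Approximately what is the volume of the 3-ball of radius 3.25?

V_3(3.25) = π^(3/2) · (3.25)^3 / Γ(3/2 + 1) ≈ 143.793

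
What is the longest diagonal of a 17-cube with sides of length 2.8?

||(2.8,2.8,...,2.8)|| = √(17)·2.8 ≈ 11.5447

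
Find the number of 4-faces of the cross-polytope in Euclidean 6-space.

An n-cross-polytope has 2^(k+1)·C(n,k+1) k-faces. Here 2^5·C(6,5) = 32·6 = 192.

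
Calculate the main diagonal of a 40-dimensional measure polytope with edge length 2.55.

d = √(2.55² + 2.55² + ... + 2.55²) [40 terms] = √(40·2.55²) = 2.55√40 ≈ 16.1276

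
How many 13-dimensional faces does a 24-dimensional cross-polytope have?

Number of 13-faces = 2^(13+1) · C(24,13+1) = 16384 · 1961256 = 32133218304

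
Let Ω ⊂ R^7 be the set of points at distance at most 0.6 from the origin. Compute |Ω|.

V_7(0.6) = π^(7/2) · (0.6)^7 / Γ(7/2 + 1) ≈ 0.132263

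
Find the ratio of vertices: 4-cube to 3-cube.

The 4-cube has 2^4 = 16 vertices. The 3-cube has 2^3 = 8 vertices. Ratio: 16/8 = 2.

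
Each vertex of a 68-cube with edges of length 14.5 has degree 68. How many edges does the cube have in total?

An n-cube has n·2^(n-1) edges. With n = 68: 68·147573952589676412928 = 10035028776097996079104.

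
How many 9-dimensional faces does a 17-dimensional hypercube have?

Choose 9 of 17 axes to span the face (C(17,9) = 24310 ways), then fix each of the remaining 8 coordinates at one of its two extreme values (2^8 = 256 ways): 24310·256 = 6223360.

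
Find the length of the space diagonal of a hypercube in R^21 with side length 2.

The space diagonal of an n-cube of side s is s√n. Here 2·√21 ≈ 9.16515.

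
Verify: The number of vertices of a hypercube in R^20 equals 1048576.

True. The 20-cube has 2^20 = 1048576 vertices.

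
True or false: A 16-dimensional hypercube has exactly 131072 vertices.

False. The 16-cube has 2^16 = 65536 vertices.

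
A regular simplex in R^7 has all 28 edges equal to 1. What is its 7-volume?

For a regular n-simplex with edge a, V = (a^n / n!)·√((n+1)/2^n). With a=1, n=7: V ≈ 4.96032e-05.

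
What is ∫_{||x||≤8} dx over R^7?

V = 33554432·π^3/105 ≈ 9.90855e+06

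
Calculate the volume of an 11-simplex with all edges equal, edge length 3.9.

For a regular n-simplex with edge a, V = (a^n / n!)·√((n+1)/2^n). With a=3.9, n=11: V ≈ 0.00608808.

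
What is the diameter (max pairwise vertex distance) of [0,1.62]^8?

d = √(1.62² + 1.62² + ... + 1.62²) [8 terms] = √(8·1.62²) = 1.62√8 ≈ 4.58205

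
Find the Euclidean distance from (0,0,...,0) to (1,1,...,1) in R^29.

Diagonal = √29 · 1 ≈ 5.38516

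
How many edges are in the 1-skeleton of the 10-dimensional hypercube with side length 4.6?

An n-cube has n·2^(n-1) edges. With n = 10: 10·512 = 5120.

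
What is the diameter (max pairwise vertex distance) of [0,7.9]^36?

||(7.9,7.9,...,7.9)|| = √(36)·7.9 = 47.4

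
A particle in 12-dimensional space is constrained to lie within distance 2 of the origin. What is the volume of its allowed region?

The n-ball volume is π^(n/2)·r^n/Γ(n/2+1). With n=12, r=2: V = 256·π^6/45 ≈ 5469.24.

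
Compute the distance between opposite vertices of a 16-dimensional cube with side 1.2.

The space diagonal of an n-cube of side s is s√n. Here 1.2·√16 = 4.8.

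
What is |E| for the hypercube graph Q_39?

An n-cube has n·2^(n-1) edges. With n = 39: 39·274877906944 = 10720238370816.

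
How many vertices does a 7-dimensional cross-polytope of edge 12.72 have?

An n-cross-polytope has 2n vertices; here n = 7, giving 14.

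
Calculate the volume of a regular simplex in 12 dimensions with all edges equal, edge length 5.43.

V_12 = √(13) · 5.43^12 / (12! · 2^(12/2)) ≈ 0.0772774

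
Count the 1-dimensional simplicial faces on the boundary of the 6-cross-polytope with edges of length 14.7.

f_1(6-orthoplex) = 2^2 · (6 choose 2) = 60.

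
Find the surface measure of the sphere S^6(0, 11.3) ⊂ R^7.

The surface area of an n-ball is 2π^(n/2) r^(n-1) / Γ(n/2). For n=7, r=11.3: 6.88571e+07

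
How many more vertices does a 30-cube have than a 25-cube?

The 30-cube has 2^30 = 1073741824 vertices. The 25-cube has 2^25 = 33554432 vertices. Difference: 1073741824 - 33554432 = 1040187392.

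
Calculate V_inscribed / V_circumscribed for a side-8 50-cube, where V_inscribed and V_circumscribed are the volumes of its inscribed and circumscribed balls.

V_in/V_out = n^(-n/2) = 50^(-50/2) ≈ 3.35544e-43.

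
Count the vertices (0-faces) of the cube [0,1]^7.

Each vertex is a binary string of length 7, so there are 2^7 = 128.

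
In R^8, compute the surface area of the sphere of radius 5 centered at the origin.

The surface area of an n-ball is 2π^(n/2) r^(n-1) / Γ(n/2). For n=8, r=5: 78125·π^4/3 ≈ 2.5367e+06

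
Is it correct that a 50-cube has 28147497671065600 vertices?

False. The 50-cube has 2^50 = 1125899906842624 vertices.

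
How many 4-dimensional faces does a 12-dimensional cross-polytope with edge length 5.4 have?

Each 4-face is the convex hull of 5 vertices, one chosen as ±e_i from each of 5 distinct axes: 2^5·C(12,5) = 25344.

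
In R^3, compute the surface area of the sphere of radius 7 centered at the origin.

S_3(7) = 2·π^(3/2)·(7)^2 / Γ(3/2) = 4πr² = 4π·(7)² ≈ 615.752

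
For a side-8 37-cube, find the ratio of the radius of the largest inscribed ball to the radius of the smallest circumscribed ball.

For an n-cube of any side s, the inradius is s/2 and the circumradius is s√n/2, so the ratio is 1/√37 ≈ 0.164399.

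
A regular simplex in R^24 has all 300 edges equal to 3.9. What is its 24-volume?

For a regular n-simplex with edge a, V = (a^n / n!)·√((n+1)/2^n). With a=3.9, n=24: V ≈ 3.01616e-13.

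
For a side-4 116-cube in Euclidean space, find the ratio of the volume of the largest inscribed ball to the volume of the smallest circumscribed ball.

V_in / V_out = (r_in/r_out)^116 = (1/√116)^116 = 116^(-116/2) ≈ 1.82573e-120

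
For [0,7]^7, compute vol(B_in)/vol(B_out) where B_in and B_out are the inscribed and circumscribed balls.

Volume scales as r^n, and r_in/r_out = 1/√7, giving (1/√7)^7 ≈ 0.00110194.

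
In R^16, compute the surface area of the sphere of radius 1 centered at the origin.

|∂B_16(1)| = π^8/2520 ≈ 3.76529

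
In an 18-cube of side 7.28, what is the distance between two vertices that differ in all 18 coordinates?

The space diagonal of an n-cube of side s is s√n. Here 7.28·√18 ≈ 30.8864.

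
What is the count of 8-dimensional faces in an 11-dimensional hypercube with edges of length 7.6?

f_8(11-cube) = (11 choose 8) · 2^3 = 1320.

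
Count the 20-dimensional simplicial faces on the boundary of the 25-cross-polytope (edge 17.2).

Number of 20-faces = 2^(20+1) · C(25,20+1) = 2097152 · 12650 = 26528972800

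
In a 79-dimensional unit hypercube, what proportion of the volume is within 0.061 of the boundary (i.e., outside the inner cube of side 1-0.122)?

Shell fraction = 1 - (1-0.122)^79 ≈ 0.999966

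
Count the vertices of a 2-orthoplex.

An n-cross-polytope has 2n vertices; here n = 2, giving 4.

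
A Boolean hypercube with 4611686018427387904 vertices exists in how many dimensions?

n = log_2(4611686018427387904) = 62.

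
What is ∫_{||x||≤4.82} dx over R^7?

V_7(4.82) = π^(7/2) · (4.82)^7 / Γ(7/2 + 1) ≈ 285568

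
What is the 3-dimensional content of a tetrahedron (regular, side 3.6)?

Volume = (√2/12) · 3.6³ = 5.49846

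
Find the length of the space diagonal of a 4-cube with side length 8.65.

d = √(8.65² + 8.65² + ... + 8.65²) [4 terms] = √(4·8.65²) = 8.65√4 = 17.3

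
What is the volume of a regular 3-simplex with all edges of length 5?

Volume = (√2/12) · 5³ = 14.7314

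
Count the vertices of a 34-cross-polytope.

Number of vertices = 2n = 68.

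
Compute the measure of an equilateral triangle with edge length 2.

Area = (√3/4) · 2² = 1.73205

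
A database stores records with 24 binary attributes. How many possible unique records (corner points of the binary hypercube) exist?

Number of vertices = 2^24 = 16777216.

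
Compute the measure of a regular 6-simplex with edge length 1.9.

For a regular n-simplex with edge a, V = (a^n / n!)·√((n+1)/2^n). With a=1.9, n=6: V ≈ 0.0216097.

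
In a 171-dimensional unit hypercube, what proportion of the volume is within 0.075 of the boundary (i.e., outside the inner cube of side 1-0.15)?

1 - (1 - 2·0.075)^171 = 1 - 0.85^171 ≈ 1 - 8.524e-13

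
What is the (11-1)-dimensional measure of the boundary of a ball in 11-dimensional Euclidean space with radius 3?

S = n·V_n(r)/r = 11·V_11(3)/3 (volume-to-surface relation), giving 139968·π^5/35 ≈ 1.2238e+06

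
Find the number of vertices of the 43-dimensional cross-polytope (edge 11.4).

An n-cross-polytope has 2n vertices; here n = 43, giving 86.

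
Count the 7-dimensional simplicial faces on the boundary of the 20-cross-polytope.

An n-cross-polytope has 2^(k+1)·C(n,k+1) k-faces. Here 2^8·C(20,8) = 256·125970 = 32248320.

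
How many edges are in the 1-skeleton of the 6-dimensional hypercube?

Number of 1-faces = C(6,1)·2^(6-1) = 6·32 = 192.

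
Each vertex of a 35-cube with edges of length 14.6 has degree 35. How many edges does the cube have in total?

Each of the 2^35 = 34359738368 vertices has degree 35; total edges = 35·2^35/2 = 601295421440.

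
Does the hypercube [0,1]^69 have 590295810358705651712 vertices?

True. The 69-cube has 2^69 = 590295810358705651712 vertices.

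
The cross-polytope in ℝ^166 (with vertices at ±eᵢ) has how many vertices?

The 166-dimensional cross-polytope has 2n = 2·166 = 332 vertices.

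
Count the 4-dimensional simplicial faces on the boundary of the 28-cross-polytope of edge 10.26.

f_4(28-orthoplex) = 2^5 · (28 choose 5) = 3144960.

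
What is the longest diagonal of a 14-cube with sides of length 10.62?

Diagonal = √14 · 10.62 ≈ 39.7364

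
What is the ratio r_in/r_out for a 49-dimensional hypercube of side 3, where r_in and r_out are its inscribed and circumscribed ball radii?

r_in = 3/2 (half the side); r_out = 3√49/2 (half the diagonal). Ratio = 1/√49 ≈ 0.142857.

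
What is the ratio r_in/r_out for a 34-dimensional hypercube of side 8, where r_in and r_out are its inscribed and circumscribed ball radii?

r_in = 8/2 (half the side); r_out = 8√34/2 (half the diagonal). Ratio = 1/√34 ≈ 0.171499.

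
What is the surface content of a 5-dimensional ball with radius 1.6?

S_5(1.6) = 2·π^(5/2)·(1.6)^4 / Γ(5/2) ≈ 172.484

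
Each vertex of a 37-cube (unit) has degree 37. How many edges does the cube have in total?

Number of 1-faces = C(37,1)·2^(37-1) = 37·68719476736 = 2542620639232.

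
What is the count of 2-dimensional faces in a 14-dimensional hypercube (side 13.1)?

Choose 2 of 14 axes to span the face (C(14,2) = 91 ways), then fix each of the remaining 12 coordinates at one of its two extreme values (2^12 = 4096 ways): 91·4096 = 372736.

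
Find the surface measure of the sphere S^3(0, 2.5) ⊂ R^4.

|∂B_4(2.5)| = 125·π^2/4 ≈ 308.425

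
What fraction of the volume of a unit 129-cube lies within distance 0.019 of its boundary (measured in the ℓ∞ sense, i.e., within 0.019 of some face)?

Shell fraction = 1 - (1-0.038)^129 ≈ 0.993246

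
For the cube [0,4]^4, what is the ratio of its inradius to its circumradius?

r_in = 4/2 (half the side); r_out = 4√4/2 (half the diagonal). Ratio = 1/√4 ≈ 0.5.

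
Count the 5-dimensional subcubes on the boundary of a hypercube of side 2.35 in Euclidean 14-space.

Number of 5-faces = C(14,5) · 2^(14-5) = 2002 · 512 = 1025024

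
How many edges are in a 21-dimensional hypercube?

f_1(21-cube) = (21 choose 1) · 2^20 = 22020096.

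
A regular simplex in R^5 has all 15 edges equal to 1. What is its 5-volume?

V_5 = √(6) · 1^5 / (5! · 2^(5/2)) ≈ 0.00360844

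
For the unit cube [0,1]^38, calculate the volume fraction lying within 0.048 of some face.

Shell fraction = 1 - (1-0.096)^38 ≈ 0.978403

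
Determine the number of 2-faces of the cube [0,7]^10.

Number of 2-faces = C(10,2) · 2^(10-2) = 45 · 256 = 11520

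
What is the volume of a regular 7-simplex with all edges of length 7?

V_7 = √(8) · 7^7 / (7! · 2^(7/2)) ≈ 40.8503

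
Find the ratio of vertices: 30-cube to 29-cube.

The 30-cube has 2^30 = 1073741824 vertices. The 29-cube has 2^29 = 536870912 vertices. Ratio: 1073741824/536870912 = 2.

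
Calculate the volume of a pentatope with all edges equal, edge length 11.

Volume = 11^4 · √(5/2^4) / 4! ≈ 341.024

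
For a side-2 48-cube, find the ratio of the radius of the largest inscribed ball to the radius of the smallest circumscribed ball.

For an n-cube of any side s, the inradius is s/2 and the circumradius is s√n/2, so the ratio is 1/√48 ≈ 0.144338.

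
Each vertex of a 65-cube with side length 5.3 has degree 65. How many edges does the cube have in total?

The 65-cube has n·2^(n-1) = 65·2^64 = 65·18446744073709551616 = 1199038364791120855040 edges.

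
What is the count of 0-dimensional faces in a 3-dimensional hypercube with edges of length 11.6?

f_0(3-cube) = (3 choose 0) · 2^3 = 8.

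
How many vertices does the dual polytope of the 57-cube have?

Number of vertices = 2n = 114.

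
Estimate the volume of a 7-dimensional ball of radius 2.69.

V_7(2.69) = π^(7/2) · (2.69)^7 / Γ(7/2 + 1) ≈ 4815.55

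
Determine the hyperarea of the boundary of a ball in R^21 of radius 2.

S_21(2) = 2·π^(21/2)·(2)^20 / Γ(21/2) = 2147483648·π^10/654729075 ≈ 307162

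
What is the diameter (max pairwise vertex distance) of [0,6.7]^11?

d = √(6.7² + 6.7² + ... + 6.7²) [11 terms] = √(11·6.7²) = 6.7√11 ≈ 22.2214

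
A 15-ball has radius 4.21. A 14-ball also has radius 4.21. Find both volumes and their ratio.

V_15(4.21) ≈ 8.82392e+08. V_14(4.21) ≈ 3.29282e+08. Ratio V_15/V_14 ≈ 2.68.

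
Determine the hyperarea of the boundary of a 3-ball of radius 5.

S_3(5) = 2·π^(3/2)·(5)^2 / Γ(3/2) = 4πr² = 4π·(5)² ≈ 314.159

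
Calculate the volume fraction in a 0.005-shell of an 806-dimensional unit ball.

1 - (1-0.005)^806 ≈ 0.982404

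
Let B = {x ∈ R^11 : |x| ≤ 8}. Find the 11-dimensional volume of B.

Volume = π^{11/2}·(8)^11/Γ(13/2) = 549755813888·π^5/10395 ≈ 1.61843e+10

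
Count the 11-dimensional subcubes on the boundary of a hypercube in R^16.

Choose 11 of 16 axes to span the face (C(16,11) = 4368 ways), then fix each of the remaining 5 coordinates at one of its two extreme values (2^5 = 32 ways): 4368·32 = 139776.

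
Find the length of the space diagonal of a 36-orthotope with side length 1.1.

d = √(1.1² + 1.1² + ... + 1.1²) [36 terms] = √(36·1.1²) = 1.1√36 = 6.6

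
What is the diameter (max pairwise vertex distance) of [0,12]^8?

||(12,12,...,12)|| = √(8)·12 ≈ 33.9411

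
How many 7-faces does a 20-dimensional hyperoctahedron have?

Number of 7-faces = 2^(7+1) · C(20,7+1) = 256 · 125970 = 32248320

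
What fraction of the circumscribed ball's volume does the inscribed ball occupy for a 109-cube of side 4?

V_in/V_out = n^(-n/2) = 109^(-109/2) ≈ 9.12548e-112.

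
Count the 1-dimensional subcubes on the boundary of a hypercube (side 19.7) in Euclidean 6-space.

Choose 1 of 6 axes to span the face (C(6,1) = 6 ways), then fix each of the remaining 5 coordinates at one of its two extreme values (2^5 = 32 ways): 6·32 = 192.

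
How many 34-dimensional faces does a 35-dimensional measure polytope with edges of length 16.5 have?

Choose 34 of 35 axes to span the face (C(35,34) = 35 ways), then fix each of the remaining 1 coordinate at one of its two extreme values (2^1 = 2 ways): 35·2 = 70.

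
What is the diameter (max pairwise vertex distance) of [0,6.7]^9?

d = √(6.7² + 6.7² + ... + 6.7²) [9 terms] = √(9·6.7²) = 6.7√9 = 20.1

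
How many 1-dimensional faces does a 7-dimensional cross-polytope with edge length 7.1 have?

Number of 1-faces = 2^(1+1) · C(7,1+1) = 4 · 21 = 84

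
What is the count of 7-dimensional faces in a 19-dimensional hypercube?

An n-cube has C(n,k)·2^(n-k) k-faces. Here C(19,7)·2^12 = 50388·4096 = 206389248.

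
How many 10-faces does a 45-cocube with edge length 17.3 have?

An n-cross-polytope has 2^(k+1)·C(n,k+1) k-faces. Here 2^11·C(45,11) = 2048·10150595910 = 20788420423680.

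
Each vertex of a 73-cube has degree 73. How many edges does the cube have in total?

An n-cube has n·2^(n-1) edges. With n = 73: 73·4722366482869645213696 = 344732753249484100599808.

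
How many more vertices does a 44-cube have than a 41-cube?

The 44-cube has 2^44 = 17592186044416 vertices. The 41-cube has 2^41 = 2199023255552 vertices. Difference: 17592186044416 - 2199023255552 = 15393162788864.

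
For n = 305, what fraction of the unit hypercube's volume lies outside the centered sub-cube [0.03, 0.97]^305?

1 - (1 - 2·0.03)^305 = 1 - 0.94^305 ≈ 0.9999999936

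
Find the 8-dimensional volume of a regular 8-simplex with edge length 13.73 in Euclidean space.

For a regular n-simplex with edge a, V = (a^n / n!)·√((n+1)/2^n). With a=13.73, n=8: V ≈ 5872.8.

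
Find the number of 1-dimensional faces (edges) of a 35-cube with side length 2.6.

The 35-cube has n·2^(n-1) = 35·2^34 = 35·17179869184 = 601295421440 edges.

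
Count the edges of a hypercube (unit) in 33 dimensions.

Each of the 2^33 = 8589934592 vertices has degree 33; total edges = 33·2^33/2 = 141733920768.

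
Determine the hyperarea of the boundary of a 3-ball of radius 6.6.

S = n·V_n(r)/r = 3·V_3(6.6)/6.6 (volume-to-surface relation), giving 4πr² = 4π·(6.6)² ≈ 547.391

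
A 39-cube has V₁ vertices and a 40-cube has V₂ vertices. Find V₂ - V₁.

V₁ = 2^39 = 549755813888. V₂ = 2^40 = 1099511627776. V₂ - V₁ = 549755813888.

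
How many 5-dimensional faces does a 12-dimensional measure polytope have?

f_5(12-cube) = (12 choose 5) · 2^7 = 101376.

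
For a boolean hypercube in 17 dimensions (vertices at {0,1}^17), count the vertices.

The 17-cube has 2^17 = 131072 vertices.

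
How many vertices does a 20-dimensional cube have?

Number of vertices = 2^20 = 1048576.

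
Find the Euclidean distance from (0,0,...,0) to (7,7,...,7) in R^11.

The space diagonal of an n-cube of side s is s√n. Here 7·√11 ≈ 23.2164.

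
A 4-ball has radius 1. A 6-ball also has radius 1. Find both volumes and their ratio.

V_4(1) ≈ 4.9348. V_6(1) ≈ 5.16771. Ratio V_4/V_6 ≈ 0.9549.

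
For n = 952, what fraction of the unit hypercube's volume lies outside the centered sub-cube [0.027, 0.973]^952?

The inner cube has side 1-2·0.027 = 0.946 and volume (0.946)^952 ≈ 1.118e-23, so the shell holds 1 - 1.118e-23 of the volume.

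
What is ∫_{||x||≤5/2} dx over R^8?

The n-ball volume is π^(n/2)·r^n/Γ(n/2+1). With n=8, r=5/2: V = 390625·π^4/6144 ≈ 6193.1.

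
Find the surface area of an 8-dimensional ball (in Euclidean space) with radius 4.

S_8(4) = 2·π^(8/2)·(4)^7 / Γ(8/2) = 16384·π^4/3 ≈ 531984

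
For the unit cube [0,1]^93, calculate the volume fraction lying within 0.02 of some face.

1 - (1 - 2·0.02)^93 = 1 - 0.96^93 ≈ 0.97755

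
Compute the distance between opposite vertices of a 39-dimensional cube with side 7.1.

Diagonal = √39 · 7.1 ≈ 44.3395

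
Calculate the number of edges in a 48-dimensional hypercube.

The 48-cube has n·2^(n-1) = 48·2^47 = 48·140737488355328 = 6755399441055744 edges.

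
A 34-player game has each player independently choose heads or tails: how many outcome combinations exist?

Number of vertices = 2^34 = 17179869184.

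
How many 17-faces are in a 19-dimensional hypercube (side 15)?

An n-cube has C(n,k)·2^(n-k) k-faces. Here C(19,17)·2^2 = 171·4 = 684.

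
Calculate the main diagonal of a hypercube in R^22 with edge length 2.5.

d = √(2.5² + 2.5² + ... + 2.5²) [22 terms] = √(22·2.5²) = 2.5√22 ≈ 11.726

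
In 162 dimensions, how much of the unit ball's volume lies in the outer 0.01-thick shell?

1 - (1-0.01)^162 ≈ 0.803708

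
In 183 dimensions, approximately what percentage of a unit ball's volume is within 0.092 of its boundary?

1 - (1-0.092)^183 ≈ 0.9999999786 ≈ 99.999998%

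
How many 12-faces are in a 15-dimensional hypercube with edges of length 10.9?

Choose 12 of 15 axes to span the face (C(15,12) = 455 ways), then fix each of the remaining 3 coordinates at one of its two extreme values (2^3 = 8 ways): 455·8 = 3640.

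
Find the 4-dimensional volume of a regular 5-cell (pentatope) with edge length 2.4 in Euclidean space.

V = (2.4^4 / 4!) · √((4+1) / 2^4) ≈ 0.772785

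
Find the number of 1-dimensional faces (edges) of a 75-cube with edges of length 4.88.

The 75-cube has n·2^(n-1) = 75·2^74 = 75·18889465931478580854784 = 1416709944860893564108800 edges.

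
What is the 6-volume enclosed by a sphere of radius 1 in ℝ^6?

V_6(1) = π^(6/2) · (1)^6 / Γ(6/2 + 1) = π^3/6 ≈ 5.16771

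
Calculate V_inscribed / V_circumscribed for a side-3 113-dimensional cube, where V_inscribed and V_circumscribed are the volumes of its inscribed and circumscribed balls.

Volume scales as r^n, and r_in/r_out = 1/√113, giving (1/√113)^113 ≈ 1.00246e-116.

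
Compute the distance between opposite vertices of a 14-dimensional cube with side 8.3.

The space diagonal of an n-cube of side s is s√n. Here 8.3·√14 ≈ 31.0558.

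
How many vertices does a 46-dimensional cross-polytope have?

The vertices are ±e_1, ..., ±e_46, so there are 2·46 = 92.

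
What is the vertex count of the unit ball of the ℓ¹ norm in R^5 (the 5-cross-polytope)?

The 5-dimensional cross-polytope has 2n = 2·5 = 10 vertices.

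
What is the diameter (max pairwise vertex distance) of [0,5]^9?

||(5,5,...,5)|| = √(9)·5 = 15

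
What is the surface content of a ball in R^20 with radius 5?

|∂B_20(5)| = 3814697265625·π^10/36288 ≈ 9.84455e+12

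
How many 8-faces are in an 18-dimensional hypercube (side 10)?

An n-cube has C(n,k)·2^(n-k) k-faces. Here C(18,8)·2^10 = 43758·1024 = 44808192.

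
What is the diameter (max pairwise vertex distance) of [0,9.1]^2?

Diagonal = √2 · 9.1 ≈ 12.8693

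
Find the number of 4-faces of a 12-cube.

f_4(12-cube) = (12 choose 4) · 2^8 = 126720.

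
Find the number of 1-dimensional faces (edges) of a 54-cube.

Number of 1-faces = C(54,1)·2^(54-1) = 54·9007199254740992 = 486388759756013568.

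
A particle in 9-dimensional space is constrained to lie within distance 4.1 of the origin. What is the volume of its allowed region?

Volume = π^{9/2}·(4.1)^9/Γ(11/2) ≈ 1.07987e+06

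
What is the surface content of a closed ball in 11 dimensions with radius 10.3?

The surface area of an n-ball is 2π^(n/2) r^(n-1) / Γ(n/2). For n=11, r=10.3: 2.78529e+11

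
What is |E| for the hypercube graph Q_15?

Number of 1-faces = C(15,1)·2^(15-1) = 15·16384 = 245760.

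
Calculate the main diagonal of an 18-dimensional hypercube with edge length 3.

||(3,3,...,3)|| = √(18)·3 ≈ 12.7279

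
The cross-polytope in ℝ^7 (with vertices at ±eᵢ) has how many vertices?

The 7-dimensional cross-polytope has 2n = 2·7 = 14 vertices.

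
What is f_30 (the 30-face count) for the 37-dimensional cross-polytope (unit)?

An n-cross-polytope has 2^(k+1)·C(n,k+1) k-faces. Here 2^31·C(37,31) = 2147483648·2324784 = 4992435625132032.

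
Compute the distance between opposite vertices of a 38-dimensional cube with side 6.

The space diagonal of an n-cube of side s is s√n. Here 6·√38 ≈ 36.9865.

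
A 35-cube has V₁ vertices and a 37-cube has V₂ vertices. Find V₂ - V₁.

V₁ = 2^35 = 34359738368. V₂ = 2^37 = 137438953472. V₂ - V₁ = 103079215104.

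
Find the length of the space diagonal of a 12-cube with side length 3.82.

Diagonal = √12 · 3.82 ≈ 13.2329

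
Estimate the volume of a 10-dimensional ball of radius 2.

V = 128·π^5/15 ≈ 2611.37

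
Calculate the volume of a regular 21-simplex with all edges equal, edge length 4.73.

Volume = 4.73^21 · √(22/2^21) / 21! ≈ 9.42186e-09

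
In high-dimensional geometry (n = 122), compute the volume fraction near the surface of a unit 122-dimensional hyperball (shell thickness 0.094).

1 - (1-0.094)^122 ≈ 0.999994 ≈ 99.999412%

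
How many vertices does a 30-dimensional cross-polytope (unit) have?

Number of vertices = 2n = 60.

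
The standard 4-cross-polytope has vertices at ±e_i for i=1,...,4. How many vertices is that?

Number of vertices = 2n = 8.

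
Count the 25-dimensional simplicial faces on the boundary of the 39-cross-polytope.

An n-cross-polytope has 2^(k+1)·C(n,k+1) k-faces. Here 2^26·C(39,26) = 67108864·8122425444 = 545086744471535616.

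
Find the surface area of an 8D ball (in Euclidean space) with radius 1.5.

S_8(1.5) = 2·π^(8/2)·(1.5)^7 / Γ(8/2) = 729·π^4/128 ≈ 554.775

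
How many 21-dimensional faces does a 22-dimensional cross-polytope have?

f_21(22-orthoplex) = 2^22 · (22 choose 22) = 4194304.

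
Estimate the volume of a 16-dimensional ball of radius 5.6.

The n-ball volume is π^(n/2)·r^n/Γ(n/2+1). With n=16, r=5.6: V ≈ 2.20134e+11.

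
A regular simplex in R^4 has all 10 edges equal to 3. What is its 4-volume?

V_4 = √(5) · 3^4 / (4! · 2^(4/2)) ≈ 1.88668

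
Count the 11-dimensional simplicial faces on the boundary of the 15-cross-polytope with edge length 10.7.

f_11(15-orthoplex) = 2^12 · (15 choose 12) = 1863680.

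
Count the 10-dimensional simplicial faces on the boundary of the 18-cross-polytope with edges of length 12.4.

Each 10-face is the convex hull of 11 vertices, one chosen as ±e_i from each of 11 distinct axes: 2^11·C(18,11) = 65175552.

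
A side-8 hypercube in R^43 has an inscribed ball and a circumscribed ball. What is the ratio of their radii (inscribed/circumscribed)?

Ratio = (s/2)/(s√43/2) = 43^(-1/2) ≈ 0.152499.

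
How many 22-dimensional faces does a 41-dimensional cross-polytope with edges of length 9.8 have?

An n-cross-polytope has 2^(k+1)·C(n,k+1) k-faces. Here 2^23·C(41,23) = 8388608·202112640600 = 1695443713838284800.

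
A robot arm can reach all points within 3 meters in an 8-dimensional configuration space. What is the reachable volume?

V_8(3) = π^(8/2) · (3)^8 / Γ(8/2 + 1) = 2187·π^4/8 ≈ 26629.2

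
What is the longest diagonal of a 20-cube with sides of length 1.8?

||(1.8,1.8,...,1.8)|| = √(20)·1.8 ≈ 8.04984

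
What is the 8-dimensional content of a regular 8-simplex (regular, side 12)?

For a regular n-simplex with edge a, V = (a^n / n!)·√((n+1)/2^n). With a=12, n=8: V ≈ 1999.54.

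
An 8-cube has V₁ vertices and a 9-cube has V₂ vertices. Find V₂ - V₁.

V₁ = 2^8 = 256. V₂ = 2^9 = 512. V₂ - V₁ = 256.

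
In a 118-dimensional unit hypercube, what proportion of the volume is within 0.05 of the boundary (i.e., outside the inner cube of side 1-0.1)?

Shell fraction = 1 - (1-0.1)^118 ≈ 0.9999960133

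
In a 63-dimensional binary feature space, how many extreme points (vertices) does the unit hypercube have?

Each vertex is a binary string of length 63, so there are 2^63 = 9223372036854775808.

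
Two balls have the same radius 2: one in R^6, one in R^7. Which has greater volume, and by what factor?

V_6(2) ≈ 330.734, V_7(2) ≈ 604.77. The 7-ball is larger by a factor of 1.829.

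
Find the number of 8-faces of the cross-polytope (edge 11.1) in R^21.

f_8(21-orthoplex) = 2^9 · (21 choose 9) = 150492160.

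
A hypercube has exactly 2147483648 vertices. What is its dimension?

The n-cube has 2^n vertices, and 2147483648 = 2^31, so n = 31.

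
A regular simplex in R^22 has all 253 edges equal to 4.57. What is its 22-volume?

For a regular n-simplex with edge a, V = (a^n / n!)·√((n+1)/2^n). With a=4.57, n=22: V ≈ 6.86948e-10.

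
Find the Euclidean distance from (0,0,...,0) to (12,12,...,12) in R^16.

Diagonal = √16 · 12 = 48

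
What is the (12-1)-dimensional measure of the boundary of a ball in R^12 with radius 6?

S = n·V_n(r)/r = 12·V_12(6)/6 (volume-to-surface relation), giving 30233088·π^6/5 ≈ 5.81315e+09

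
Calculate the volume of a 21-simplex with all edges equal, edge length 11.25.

V_21 = √(22) · 11.25^21 / (21! · 2^(21/2)) ≈ 0.752065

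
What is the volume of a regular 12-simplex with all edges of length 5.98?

V = (5.98^12 / 12!) · √((12+1) / 2^12) ≈ 0.245963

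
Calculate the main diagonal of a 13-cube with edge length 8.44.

||(8.44,8.44,...,8.44)|| = √(13)·8.44 ≈ 30.4309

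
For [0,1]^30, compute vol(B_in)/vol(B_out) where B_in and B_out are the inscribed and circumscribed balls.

The radii are 1/2 and 1√30/2, so the volume ratio is (1/√30)^30 = 30^{-30/2} ≈ 6.96917e-23.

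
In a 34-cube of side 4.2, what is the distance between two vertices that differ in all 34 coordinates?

The space diagonal of an n-cube of side s is s√n. Here 4.2·√34 ≈ 24.49.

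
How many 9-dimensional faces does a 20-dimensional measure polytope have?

f_9(20-cube) = (20 choose 9) · 2^11 = 343982080.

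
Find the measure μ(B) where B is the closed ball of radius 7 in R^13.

The n-ball volume is π^(n/2)·r^n/Γ(n/2+1). With n=13, r=7: V = 1771684761728·π^6/19305 ≈ 8.82299e+10.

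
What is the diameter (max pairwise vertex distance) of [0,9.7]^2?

Diagonal = √2 · 9.7 ≈ 13.7179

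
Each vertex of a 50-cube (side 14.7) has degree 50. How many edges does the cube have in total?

Number of 1-faces = C(50,1)·2^(50-1) = 50·562949953421312 = 28147497671065600.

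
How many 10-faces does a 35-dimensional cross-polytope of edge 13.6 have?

Each 10-face is the convex hull of 11 vertices, one chosen as ±e_i from each of 11 distinct axes: 2^11·C(35,11) = 854478643200.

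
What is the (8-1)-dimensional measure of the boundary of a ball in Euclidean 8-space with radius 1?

S = n·V_n(r)/r = 8·V_8(1)/1 (volume-to-surface relation), giving π^4/3 ≈ 32.4697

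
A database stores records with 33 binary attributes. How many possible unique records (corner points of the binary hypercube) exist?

An n-cube has 2^n vertices; for n = 33 that is 2^33 = 8589934592.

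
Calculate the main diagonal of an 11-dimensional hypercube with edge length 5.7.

||(5.7,5.7,...,5.7)|| = √(11)·5.7 ≈ 18.9048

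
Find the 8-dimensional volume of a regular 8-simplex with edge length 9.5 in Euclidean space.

For a regular n-simplex with edge a, V = (a^n / n!)·√((n+1)/2^n). With a=9.5, n=8: V ≈ 308.51.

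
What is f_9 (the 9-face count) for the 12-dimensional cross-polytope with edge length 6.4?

f_9(12-orthoplex) = 2^10 · (12 choose 10) = 67584.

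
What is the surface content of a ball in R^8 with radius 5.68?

The surface area of an n-ball is 2π^(n/2) r^(n-1) / Γ(n/2). For n=8, r=5.68: 6.19322e+06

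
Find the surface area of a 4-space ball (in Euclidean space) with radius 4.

S_4(4) = 2·π^(4/2)·(4)^3 / Γ(4/2) = 128·π^2 ≈ 1263.31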